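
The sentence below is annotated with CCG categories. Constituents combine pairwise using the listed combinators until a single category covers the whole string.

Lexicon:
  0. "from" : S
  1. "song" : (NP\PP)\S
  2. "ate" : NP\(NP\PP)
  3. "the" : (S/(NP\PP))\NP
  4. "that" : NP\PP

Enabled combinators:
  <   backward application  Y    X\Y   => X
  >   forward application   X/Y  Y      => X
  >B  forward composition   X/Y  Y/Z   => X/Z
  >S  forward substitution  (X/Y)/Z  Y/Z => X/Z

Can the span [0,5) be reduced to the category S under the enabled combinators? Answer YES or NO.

[0,5] S   >
  [0,4] S/(NP\PP)   <
    [0,3] NP   <
      [0,2] NP\PP   <
        [0,1] "from" : S
        [1,2] "song" : (NP\PP)\S
      [2,3] "ate" : NP\(NP\PP)
    [3,4] "the" : (S/(NP\PP))\NP
  [4,5] "that" : NP\PP

YES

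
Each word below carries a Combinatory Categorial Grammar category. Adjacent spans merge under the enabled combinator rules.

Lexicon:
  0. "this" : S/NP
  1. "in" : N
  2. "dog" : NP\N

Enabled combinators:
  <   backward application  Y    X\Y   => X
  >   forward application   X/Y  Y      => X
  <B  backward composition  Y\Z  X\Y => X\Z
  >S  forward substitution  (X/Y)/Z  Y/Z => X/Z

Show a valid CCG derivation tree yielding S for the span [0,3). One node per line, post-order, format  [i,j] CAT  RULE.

[0,1] S/NP  lex  "this"
[1,2] N  lex  "in"
[2,3] NP\N  lex  "dog"
[1,3] NP  <  k=2
[0,3] S  >  k=1

[0,3] S   >
  [0,1] "this" : S/NP
  [1,3] NP   <
    [1,2] "in" : N
    [2,3] "dog" : NP\N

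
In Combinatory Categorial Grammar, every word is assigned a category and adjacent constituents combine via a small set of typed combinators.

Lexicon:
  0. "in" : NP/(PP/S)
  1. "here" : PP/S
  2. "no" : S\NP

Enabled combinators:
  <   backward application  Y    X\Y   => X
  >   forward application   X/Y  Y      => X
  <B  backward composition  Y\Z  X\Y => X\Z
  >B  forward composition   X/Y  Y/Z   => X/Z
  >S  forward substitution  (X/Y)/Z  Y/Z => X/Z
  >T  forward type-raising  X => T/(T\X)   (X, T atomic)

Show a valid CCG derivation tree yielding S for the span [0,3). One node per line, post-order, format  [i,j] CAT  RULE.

[0,3] S   <
  [0,2] NP   >
    [0,1] "in" : NP/(PP/S)
    [1,2] "here" : PP/S
  [2,3] "no" : S\NP

[0,1] NP/(PP/S)  lex  "in"
[1,2] PP/S  lex  "here"
[0,2] NP  >  k=1
[2,3] S\NP  lex  "no"
[0,3] S  <  k=2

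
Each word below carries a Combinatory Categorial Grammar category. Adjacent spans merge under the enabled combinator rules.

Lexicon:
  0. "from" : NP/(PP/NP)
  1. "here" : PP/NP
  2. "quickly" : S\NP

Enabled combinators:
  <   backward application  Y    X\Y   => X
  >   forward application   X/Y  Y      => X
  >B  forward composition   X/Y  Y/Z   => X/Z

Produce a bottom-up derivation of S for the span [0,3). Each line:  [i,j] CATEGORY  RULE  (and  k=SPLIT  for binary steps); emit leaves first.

[0,3] S   <
  [0,2] NP   >
    [0,1] "from" : NP/(PP/NP)
    [1,2] "here" : PP/NP
  [2,3] "quickly" : S\NP

[0,1] NP/(PP/NP)  lex  "from"
[1,2] PP/NP  lex  "here"
[0,2] NP  >  k=1
[2,3] S\NP  lex  "quickly"
[0,3] S  <  k=2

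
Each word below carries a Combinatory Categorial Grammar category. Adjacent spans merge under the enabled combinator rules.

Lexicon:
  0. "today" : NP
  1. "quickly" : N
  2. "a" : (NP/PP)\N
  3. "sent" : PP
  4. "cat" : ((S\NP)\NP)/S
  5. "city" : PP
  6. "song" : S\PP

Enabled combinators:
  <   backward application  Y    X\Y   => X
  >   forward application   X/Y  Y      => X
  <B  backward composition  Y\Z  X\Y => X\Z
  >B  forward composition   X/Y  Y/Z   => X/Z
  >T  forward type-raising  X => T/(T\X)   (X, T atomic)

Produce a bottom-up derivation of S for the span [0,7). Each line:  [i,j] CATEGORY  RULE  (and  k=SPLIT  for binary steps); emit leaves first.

[0,1] NP  lex  "today"
[0,1] S/(S\NP)  >T
[1,2] N  lex  "quickly"
[2,3] (NP/PP)\N  lex  "a"
[1,3] NP/PP  <  k=2
[3,4] PP  lex  "sent"
[1,4] NP  >  k=3
[4,5] ((S\NP)\NP)/S  lex  "cat"
[5,6] PP  lex  "city"
[5,6] S/(S\PP)  >T
[6,7] S\PP  lex  "song"
[5,7] S  >  k=6
[4,7] (S\NP)\NP  >  k=5
[1,7] S\NP  <  k=4
[0,7] S  >  k=1

[0,7] S   >
  [0,1] S/(S\NP)   >T
    [0,1] "today" : NP
  [1,7] S\NP   <
    [1,4] NP   >
      [1,3] NP/PP   <
        [1,2] "quickly" : N
        [2,3] "a" : (NP/PP)\N
      [3,4] "sent" : PP
    [4,7] (S\NP)\NP   >
      [4,5] "cat" : ((S\NP)\NP)/S
      [5,7] S   >
        [5,6] S/(S\PP)   >T
          [5,6] "city" : PP
        [6,7] "song" : S\PP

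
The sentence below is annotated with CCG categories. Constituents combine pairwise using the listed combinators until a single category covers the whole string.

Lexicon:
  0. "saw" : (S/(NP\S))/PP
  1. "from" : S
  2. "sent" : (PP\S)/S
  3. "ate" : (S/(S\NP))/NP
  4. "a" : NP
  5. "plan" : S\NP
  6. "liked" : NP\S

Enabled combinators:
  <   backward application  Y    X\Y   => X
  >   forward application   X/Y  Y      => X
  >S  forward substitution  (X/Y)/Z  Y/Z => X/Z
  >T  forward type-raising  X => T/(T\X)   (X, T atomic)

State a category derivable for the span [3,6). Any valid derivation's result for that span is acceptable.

[0,7] S   >
  [0,6] S/(NP\S)   >
    [0,1] "saw" : (S/(NP\S))/PP
    [1,6] PP   <
      [1,2] "from" : S
      [2,6] PP\S   >
        [2,3] "sent" : (PP\S)/S
        [3,6] S   >
          [3,5] S/(S\NP)   >
            [3,4] "ate" : (S/(S\NP))/NP
            [4,5] "a" : NP
          [5,6] "plan" : S\NP
  [6,7] "liked" : NP\S

S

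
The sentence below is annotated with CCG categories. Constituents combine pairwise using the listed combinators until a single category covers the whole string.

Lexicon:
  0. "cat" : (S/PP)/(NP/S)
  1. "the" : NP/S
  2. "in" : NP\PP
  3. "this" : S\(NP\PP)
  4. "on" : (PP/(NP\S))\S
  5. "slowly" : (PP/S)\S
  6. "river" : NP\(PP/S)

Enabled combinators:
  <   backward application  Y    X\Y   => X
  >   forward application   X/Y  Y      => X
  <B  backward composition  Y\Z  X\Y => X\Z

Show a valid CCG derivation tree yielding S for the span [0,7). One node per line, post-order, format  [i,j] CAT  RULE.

[0,7] S   >
  [0,2] S/PP   >
    [0,1] "cat" : (S/PP)/(NP/S)
    [1,2] "the" : NP/S
  [2,7] PP   >
    [2,5] PP/(NP\S)   <
      [2,4] S   <
        [2,3] "in" : NP\PP
        [3,4] "this" : S\(NP\PP)
      [4,5] "on" : (PP/(NP\S))\S
    [5,7] NP\S   <B
      [5,6] "slowly" : (PP/S)\S
      [6,7] "river" : NP\(PP/S)

[0,1] (S/PP)/(NP/S)  lex  "cat"
[1,2] NP/S  lex  "the"
[0,2] S/PP  >  k=1
[2,3] NP\PP  lex  "in"
[3,4] S\(NP\PP)  lex  "this"
[2,4] S  <  k=3
[4,5] (PP/(NP\S))\S  lex  "on"
[2,5] PP/(NP\S)  <  k=4
[5,6] (PP/S)\S  lex  "slowly"
[6,7] NP\(PP/S)  lex  "river"
[5,7] NP\S  <B  k=6
[2,7] PP  >  k=5
[0,7] S  >  k=2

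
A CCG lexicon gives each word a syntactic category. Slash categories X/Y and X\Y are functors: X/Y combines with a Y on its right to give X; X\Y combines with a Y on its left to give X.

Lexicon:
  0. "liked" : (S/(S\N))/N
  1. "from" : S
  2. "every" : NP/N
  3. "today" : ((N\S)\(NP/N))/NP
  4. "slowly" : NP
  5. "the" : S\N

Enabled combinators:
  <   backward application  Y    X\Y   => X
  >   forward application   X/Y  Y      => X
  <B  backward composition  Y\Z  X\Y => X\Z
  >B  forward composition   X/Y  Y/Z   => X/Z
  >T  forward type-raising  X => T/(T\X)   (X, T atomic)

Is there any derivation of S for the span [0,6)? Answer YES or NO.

[0,6] S   >
  [0,5] S/(S\N)   >
    [0,1] "liked" : (S/(S\N))/N
    [1,5] N   <
      [1,2] "from" : S
      [2,5] N\S   <
        [2,3] "every" : NP/N
        [3,5] (N\S)\(NP/N)   >
          [3,4] "today" : ((N\S)\(NP/N))/NP
          [4,5] "slowly" : NP
  [5,6] "the" : S\N

YES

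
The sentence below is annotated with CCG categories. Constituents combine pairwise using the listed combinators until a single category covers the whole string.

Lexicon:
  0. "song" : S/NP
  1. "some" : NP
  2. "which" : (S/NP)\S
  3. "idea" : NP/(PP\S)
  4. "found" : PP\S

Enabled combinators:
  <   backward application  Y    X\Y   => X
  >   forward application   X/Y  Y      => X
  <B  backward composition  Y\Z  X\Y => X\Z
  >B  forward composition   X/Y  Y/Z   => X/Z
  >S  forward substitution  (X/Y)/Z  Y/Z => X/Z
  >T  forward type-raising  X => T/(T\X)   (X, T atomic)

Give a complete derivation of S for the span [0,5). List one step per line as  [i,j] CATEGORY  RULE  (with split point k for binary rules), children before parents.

[0,5] S   >
  [0,3] S/NP   <
    [0,2] S   >
      [0,1] "song" : S/NP
      [1,2] "some" : NP
    [2,3] "which" : (S/NP)\S
  [3,5] NP   >
    [3,4] "idea" : NP/(PP\S)
    [4,5] "found" : PP\S

[0,1] S/NP  lex  "song"
[1,2] NP  lex  "some"
[0,2] S  >  k=1
[2,3] (S/NP)\S  lex  "which"
[0,3] S/NP  <  k=2
[3,4] NP/(PP\S)  lex  "idea"
[4,5] PP\S  lex  "found"
[3,5] NP  >  k=4
[0,5] S  >  k=3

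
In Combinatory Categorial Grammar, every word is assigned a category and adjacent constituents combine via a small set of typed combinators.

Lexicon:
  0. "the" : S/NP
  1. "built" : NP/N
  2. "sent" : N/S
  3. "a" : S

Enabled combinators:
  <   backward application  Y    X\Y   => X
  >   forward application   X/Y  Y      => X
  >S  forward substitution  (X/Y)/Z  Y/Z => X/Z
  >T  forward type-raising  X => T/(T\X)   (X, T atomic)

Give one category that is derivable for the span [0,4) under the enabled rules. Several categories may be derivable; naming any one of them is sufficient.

S

[0,4] S   >
  [0,1] "the" : S/NP
  [1,4] NP   >
    [1,2] "built" : NP/N
    [2,4] N   >
      [2,3] "sent" : N/S
      [3,4] "a" : S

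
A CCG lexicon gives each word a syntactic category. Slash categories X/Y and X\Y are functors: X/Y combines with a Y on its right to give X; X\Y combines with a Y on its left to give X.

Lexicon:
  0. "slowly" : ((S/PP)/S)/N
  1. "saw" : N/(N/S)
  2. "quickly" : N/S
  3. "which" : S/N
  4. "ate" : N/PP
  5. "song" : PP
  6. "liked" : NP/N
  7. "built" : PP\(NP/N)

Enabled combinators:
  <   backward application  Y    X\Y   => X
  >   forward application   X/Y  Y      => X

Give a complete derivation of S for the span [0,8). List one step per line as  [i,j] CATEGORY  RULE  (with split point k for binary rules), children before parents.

[0,8] S   >
  [0,6] S/PP   >
    [0,3] (S/PP)/S   >
      [0,1] "slowly" : ((S/PP)/S)/N
      [1,3] N   >
        [1,2] "saw" : N/(N/S)
        [2,3] "quickly" : N/S
    [3,6] S   >
      [3,4] "which" : S/N
      [4,6] N   >
        [4,5] "ate" : N/PP
        [5,6] "song" : PP
  [6,8] PP   <
    [6,7] "liked" : NP/N
    [7,8] "built" : PP\(NP/N)

[0,1] ((S/PP)/S)/N  lex  "slowly"
[1,2] N/(N/S)  lex  "saw"
[2,3] N/S  lex  "quickly"
[1,3] N  >  k=2
[0,3] (S/PP)/S  >  k=1
[3,4] S/N  lex  "which"
[4,5] N/PP  lex  "ate"
[5,6] PP  lex  "song"
[4,6] N  >  k=5
[3,6] S  >  k=4
[0,6] S/PP  >  k=3
[6,7] NP/N  lex  "liked"
[7,8] PP\(NP/N)  lex  "built"
[6,8] PP  <  k=7
[0,8] S  >  k=6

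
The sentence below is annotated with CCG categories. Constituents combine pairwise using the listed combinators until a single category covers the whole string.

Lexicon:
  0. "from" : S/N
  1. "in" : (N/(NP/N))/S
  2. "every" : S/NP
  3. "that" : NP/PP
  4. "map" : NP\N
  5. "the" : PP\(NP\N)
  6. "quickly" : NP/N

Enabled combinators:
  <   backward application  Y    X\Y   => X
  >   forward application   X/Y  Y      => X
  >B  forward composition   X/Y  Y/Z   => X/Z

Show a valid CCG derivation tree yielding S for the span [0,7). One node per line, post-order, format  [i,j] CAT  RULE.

[0,1] S/N  lex  "from"
[1,2] (N/(NP/N))/S  lex  "in"
[2,3] S/NP  lex  "every"
[3,4] NP/PP  lex  "that"
[2,4] S/PP  >B  k=3
[4,5] NP\N  lex  "map"
[5,6] PP\(NP\N)  lex  "the"
[4,6] PP  <  k=5
[2,6] S  >  k=4
[1,6] N/(NP/N)  >  k=2
[6,7] NP/N  lex  "quickly"
[1,7] N  >  k=6
[0,7] S  >  k=1

[0,7] S   >
  [0,1] "from" : S/N
  [1,7] N   >
    [1,6] N/(NP/N)   >
      [1,2] "in" : (N/(NP/N))/S
      [2,6] S   >
        [2,4] S/PP   >B
          [2,3] "every" : S/NP
          [3,4] "that" : NP/PP
        [4,6] PP   <
          [4,5] "map" : NP\N
          [5,6] "the" : PP\(NP\N)
    [6,7] "quickly" : NP/N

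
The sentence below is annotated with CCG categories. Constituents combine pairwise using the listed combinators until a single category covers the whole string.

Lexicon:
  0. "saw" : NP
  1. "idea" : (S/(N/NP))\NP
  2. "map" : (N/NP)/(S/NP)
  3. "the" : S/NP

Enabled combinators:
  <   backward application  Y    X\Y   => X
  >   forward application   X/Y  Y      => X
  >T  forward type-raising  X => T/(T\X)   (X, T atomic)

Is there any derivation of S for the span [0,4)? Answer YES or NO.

YES

[0,4] S   >
  [0,2] S/(N/NP)   <
    [0,1] "saw" : NP
    [1,2] "idea" : (S/(N/NP))\NP
  [2,4] N/NP   >
    [2,3] "map" : (N/NP)/(S/NP)
    [3,4] "the" : S/NP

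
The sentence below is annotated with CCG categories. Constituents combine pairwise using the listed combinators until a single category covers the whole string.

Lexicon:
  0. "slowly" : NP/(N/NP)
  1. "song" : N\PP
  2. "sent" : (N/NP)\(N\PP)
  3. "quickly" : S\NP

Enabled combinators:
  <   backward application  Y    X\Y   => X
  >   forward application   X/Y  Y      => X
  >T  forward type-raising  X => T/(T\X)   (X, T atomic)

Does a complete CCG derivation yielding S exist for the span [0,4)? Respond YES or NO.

[0,4] S   <
  [0,3] NP   >
    [0,1] "slowly" : NP/(N/NP)
    [1,3] N/NP   <
      [1,2] "song" : N\PP
      [2,3] "sent" : (N/NP)\(N\PP)
  [3,4] "quickly" : S\NP

YES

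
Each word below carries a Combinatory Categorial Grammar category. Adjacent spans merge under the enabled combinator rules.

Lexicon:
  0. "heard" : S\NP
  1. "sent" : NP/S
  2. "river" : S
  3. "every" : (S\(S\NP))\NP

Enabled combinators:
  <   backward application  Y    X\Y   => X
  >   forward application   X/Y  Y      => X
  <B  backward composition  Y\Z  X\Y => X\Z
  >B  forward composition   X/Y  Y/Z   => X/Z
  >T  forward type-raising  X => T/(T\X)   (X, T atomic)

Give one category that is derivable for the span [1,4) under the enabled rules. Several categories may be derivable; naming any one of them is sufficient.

[0,4] S   <
  [0,1] "heard" : S\NP
  [1,4] S\(S\NP)   <
    [1,3] NP   >
      [1,2] "sent" : NP/S
      [2,3] "river" : S
    [3,4] "every" : (S\(S\NP))\NP

S\(S\NP)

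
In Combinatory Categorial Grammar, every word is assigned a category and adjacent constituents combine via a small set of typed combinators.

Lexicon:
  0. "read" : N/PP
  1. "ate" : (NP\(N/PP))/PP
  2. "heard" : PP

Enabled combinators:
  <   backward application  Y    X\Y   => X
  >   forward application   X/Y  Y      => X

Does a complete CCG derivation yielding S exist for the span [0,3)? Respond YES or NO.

NO

N/PP (NP\(N/PP))/PP PP
CKY chart[0,3] = {NP}; S ∉ chart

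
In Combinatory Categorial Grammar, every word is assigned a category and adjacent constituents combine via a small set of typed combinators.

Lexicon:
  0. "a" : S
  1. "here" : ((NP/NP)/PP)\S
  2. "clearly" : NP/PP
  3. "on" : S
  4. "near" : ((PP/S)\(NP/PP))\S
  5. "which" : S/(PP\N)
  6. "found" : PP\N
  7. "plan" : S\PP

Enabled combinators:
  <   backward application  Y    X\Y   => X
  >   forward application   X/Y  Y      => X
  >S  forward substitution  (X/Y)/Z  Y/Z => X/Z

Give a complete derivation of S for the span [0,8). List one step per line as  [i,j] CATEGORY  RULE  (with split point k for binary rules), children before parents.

[0,1] S  lex  "a"
[1,2] ((NP/NP)/PP)\S  lex  "here"
[0,2] (NP/NP)/PP  <  k=1
[2,3] NP/PP  lex  "clearly"
[0,3] NP/PP  >S  k=2
[3,4] S  lex  "on"
[4,5] ((PP/S)\(NP/PP))\S  lex  "near"
[3,5] (PP/S)\(NP/PP)  <  k=4
[0,5] PP/S  <  k=3
[5,6] S/(PP\N)  lex  "which"
[6,7] PP\N  lex  "found"
[5,7] S  >  k=6
[0,7] PP  >  k=5
[7,8] S\PP  lex  "plan"
[0,8] S  <  k=7

[0,8] S   <
  [0,7] PP   >
    [0,5] PP/S   <
      [0,3] NP/PP   >S
        [0,2] (NP/NP)/PP   <
          [0,1] "a" : S
          [1,2] "here" : ((NP/NP)/PP)\S
        [2,3] "clearly" : NP/PP
      [3,5] (PP/S)\(NP/PP)   <
        [3,4] "on" : S
        [4,5] "near" : ((PP/S)\(NP/PP))\S
    [5,7] S   >
      [5,6] "which" : S/(PP\N)
      [6,7] "found" : PP\N
  [7,8] "plan" : S\PP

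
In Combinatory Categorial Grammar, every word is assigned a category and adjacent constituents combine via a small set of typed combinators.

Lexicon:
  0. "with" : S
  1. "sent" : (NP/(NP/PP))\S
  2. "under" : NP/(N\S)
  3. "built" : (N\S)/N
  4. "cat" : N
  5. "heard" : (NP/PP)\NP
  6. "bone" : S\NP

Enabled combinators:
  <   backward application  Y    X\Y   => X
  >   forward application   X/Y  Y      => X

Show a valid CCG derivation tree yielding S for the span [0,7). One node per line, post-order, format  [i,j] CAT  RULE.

[0,1] S  lex  "with"
[1,2] (NP/(NP/PP))\S  lex  "sent"
[0,2] NP/(NP/PP)  <  k=1
[2,3] NP/(N\S)  lex  "under"
[3,4] (N\S)/N  lex  "built"
[4,5] N  lex  "cat"
[3,5] N\S  >  k=4
[2,5] NP  >  k=3
[5,6] (NP/PP)\NP  lex  "heard"
[2,6] NP/PP  <  k=5
[0,6] NP  >  k=2
[6,7] S\NP  lex  "bone"
[0,7] S  <  k=6

[0,7] S   <
  [0,6] NP   >
    [0,2] NP/(NP/PP)   <
      [0,1] "with" : S
      [1,2] "sent" : (NP/(NP/PP))\S
    [2,6] NP/PP   <
      [2,5] NP   >
        [2,3] "under" : NP/(N\S)
        [3,5] N\S   >
          [3,4] "built" : (N\S)/N
          [4,5] "cat" : N
      [5,6] "heard" : (NP/PP)\NP
  [6,7] "bone" : S\NP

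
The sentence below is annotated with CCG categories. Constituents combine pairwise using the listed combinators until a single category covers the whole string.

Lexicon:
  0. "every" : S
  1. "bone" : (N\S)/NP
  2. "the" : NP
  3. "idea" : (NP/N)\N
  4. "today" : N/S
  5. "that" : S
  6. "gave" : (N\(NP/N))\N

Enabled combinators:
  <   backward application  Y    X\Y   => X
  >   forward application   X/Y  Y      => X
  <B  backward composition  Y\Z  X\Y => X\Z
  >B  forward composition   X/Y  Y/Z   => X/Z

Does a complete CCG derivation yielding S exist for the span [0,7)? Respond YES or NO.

S (N\S)/NP NP (NP/N)\N N/S S (N\(NP/N))\N
CKY chart[0,7] = {N}; S ∉ chart

NO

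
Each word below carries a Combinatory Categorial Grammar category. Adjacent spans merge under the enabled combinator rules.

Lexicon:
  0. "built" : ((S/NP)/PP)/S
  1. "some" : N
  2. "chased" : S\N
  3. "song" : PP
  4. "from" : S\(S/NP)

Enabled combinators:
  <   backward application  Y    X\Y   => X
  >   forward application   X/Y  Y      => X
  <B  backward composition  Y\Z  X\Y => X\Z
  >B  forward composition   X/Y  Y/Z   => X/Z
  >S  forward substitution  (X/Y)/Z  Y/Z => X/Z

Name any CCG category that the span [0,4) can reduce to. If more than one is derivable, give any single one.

[0,5] S   <
  [0,4] S/NP   >
    [0,3] (S/NP)/PP   >
      [0,1] "built" : ((S/NP)/PP)/S
      [1,3] S   <
        [1,2] "some" : N
        [2,3] "chased" : S\N
    [3,4] "song" : PP
  [4,5] "from" : S\(S/NP)

S/NP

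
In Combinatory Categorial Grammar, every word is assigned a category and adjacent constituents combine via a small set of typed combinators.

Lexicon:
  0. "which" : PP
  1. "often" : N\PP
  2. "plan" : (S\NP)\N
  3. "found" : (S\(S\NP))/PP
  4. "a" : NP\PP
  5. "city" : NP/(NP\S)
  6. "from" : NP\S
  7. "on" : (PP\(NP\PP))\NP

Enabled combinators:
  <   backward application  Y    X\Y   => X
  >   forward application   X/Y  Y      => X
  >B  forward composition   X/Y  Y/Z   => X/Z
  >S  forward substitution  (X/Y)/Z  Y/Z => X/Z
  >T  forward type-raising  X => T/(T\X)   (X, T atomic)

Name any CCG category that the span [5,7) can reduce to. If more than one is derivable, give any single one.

NP

[0,8] S   <
  [0,3] S\NP   <
    [0,2] N   >
      [0,1] N/(N\PP)   >T
        [0,1] "which" : PP
      [1,2] "often" : N\PP
    [2,3] "plan" : (S\NP)\N
  [3,8] S\(S\NP)   >
    [3,4] "found" : (S\(S\NP))/PP
    [4,8] PP   <
      [4,5] "a" : NP\PP
      [5,8] PP\(NP\PP)   <
        [5,7] NP   >
          [5,6] "city" : NP/(NP\S)
          [6,7] "from" : NP\S
        [7,8] "on" : (PP\(NP\PP))\NP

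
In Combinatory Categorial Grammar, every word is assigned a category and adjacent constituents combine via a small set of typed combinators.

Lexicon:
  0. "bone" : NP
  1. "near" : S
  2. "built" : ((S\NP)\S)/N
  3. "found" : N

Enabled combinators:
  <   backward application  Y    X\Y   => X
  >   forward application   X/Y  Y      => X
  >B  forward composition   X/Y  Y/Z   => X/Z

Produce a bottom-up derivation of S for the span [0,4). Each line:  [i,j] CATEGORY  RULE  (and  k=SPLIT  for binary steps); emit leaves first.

[0,4] S   <
  [0,1] "bone" : NP
  [1,4] S\NP   <
    [1,2] "near" : S
    [2,4] (S\NP)\S   >
      [2,3] "built" : ((S\NP)\S)/N
      [3,4] "found" : N

[0,1] NP  lex  "bone"
[1,2] S  lex  "near"
[2,3] ((S\NP)\S)/N  lex  "built"
[3,4] N  lex  "found"
[2,4] (S\NP)\S  >  k=3
[1,4] S\NP  <  k=2
[0,4] S  <  k=1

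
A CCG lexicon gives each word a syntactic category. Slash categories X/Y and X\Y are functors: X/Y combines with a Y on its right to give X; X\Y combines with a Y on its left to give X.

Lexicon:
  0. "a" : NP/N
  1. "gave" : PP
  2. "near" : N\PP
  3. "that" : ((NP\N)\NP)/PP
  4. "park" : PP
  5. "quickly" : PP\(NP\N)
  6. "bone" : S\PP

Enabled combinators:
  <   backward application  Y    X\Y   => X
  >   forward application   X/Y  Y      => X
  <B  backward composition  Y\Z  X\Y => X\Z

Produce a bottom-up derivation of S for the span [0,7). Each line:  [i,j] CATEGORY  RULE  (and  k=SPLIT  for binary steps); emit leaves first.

[0,7] S   <
  [0,6] PP   <
    [0,5] NP\N   <
      [0,3] NP   >
        [0,1] "a" : NP/N
        [1,3] N   <
          [1,2] "gave" : PP
          [2,3] "near" : N\PP
      [3,5] (NP\N)\NP   >
        [3,4] "that" : ((NP\N)\NP)/PP
        [4,5] "park" : PP
    [5,6] "quickly" : PP\(NP\N)
  [6,7] "bone" : S\PP

[0,1] NP/N  lex  "a"
[1,2] PP  lex  "gave"
[2,3] N\PP  lex  "near"
[1,3] N  <  k=2
[0,3] NP  >  k=1
[3,4] ((NP\N)\NP)/PP  lex  "that"
[4,5] PP  lex  "park"
[3,5] (NP\N)\NP  >  k=4
[0,5] NP\N  <  k=3
[5,6] PP\(NP\N)  lex  "quickly"
[0,6] PP  <  k=5
[6,7] S\PP  lex  "bone"
[0,7] S  <  k=6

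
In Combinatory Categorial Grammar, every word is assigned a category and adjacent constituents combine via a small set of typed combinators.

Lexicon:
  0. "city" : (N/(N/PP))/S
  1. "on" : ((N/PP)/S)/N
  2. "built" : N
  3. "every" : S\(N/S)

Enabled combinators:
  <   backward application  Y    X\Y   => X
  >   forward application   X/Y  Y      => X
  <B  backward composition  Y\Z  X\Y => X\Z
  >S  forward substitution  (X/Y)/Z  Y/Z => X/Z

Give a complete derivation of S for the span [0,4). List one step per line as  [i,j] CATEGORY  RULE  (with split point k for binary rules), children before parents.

[0,4] S   <
  [0,3] N/S   >S
    [0,1] "city" : (N/(N/PP))/S
    [1,3] (N/PP)/S   >
      [1,2] "on" : ((N/PP)/S)/N
      [2,3] "built" : N
  [3,4] "every" : S\(N/S)

[0,1] (N/(N/PP))/S  lex  "city"
[1,2] ((N/PP)/S)/N  lex  "on"
[2,3] N  lex  "built"
[1,3] (N/PP)/S  >  k=2
[0,3] N/S  >S  k=1
[3,4] S\(N/S)  lex  "every"
[0,4] S  <  k=3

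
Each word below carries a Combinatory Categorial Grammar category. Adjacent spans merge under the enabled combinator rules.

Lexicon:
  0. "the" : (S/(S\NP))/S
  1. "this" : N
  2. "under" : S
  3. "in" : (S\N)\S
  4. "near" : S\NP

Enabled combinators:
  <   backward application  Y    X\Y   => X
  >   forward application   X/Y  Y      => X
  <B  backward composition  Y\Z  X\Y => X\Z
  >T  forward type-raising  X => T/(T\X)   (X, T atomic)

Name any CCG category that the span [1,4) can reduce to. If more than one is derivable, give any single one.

S

[0,5] S   >
  [0,4] S/(S\NP)   >
    [0,1] "the" : (S/(S\NP))/S
    [1,4] S   <
      [1,2] "this" : N
      [2,4] S\N   <
        [2,3] "under" : S
        [3,4] "in" : (S\N)\S
  [4,5] "near" : S\NP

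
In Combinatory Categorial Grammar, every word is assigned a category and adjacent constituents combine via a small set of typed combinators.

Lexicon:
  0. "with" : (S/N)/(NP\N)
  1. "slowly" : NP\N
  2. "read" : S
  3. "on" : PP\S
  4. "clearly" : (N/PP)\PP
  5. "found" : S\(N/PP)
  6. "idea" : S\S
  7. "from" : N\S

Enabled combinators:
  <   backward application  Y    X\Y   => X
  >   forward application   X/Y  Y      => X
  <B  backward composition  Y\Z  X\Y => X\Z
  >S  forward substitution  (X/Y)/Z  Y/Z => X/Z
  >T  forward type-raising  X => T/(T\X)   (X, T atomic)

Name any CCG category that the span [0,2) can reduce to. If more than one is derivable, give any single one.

S/N

[0,8] S   >
  [0,2] S/N   >
    [0,1] "with" : (S/N)/(NP\N)
    [1,2] "slowly" : NP\N
  [2,8] N   <
    [2,6] S   <
      [2,4] PP   <
        [2,3] "read" : S
        [3,4] "on" : PP\S
      [4,6] S\PP   <B
        [4,5] "clearly" : (N/PP)\PP
        [5,6] "found" : S\(N/PP)
    [6,8] N\S   <B
      [6,7] "idea" : S\S
      [7,8] "from" : N\S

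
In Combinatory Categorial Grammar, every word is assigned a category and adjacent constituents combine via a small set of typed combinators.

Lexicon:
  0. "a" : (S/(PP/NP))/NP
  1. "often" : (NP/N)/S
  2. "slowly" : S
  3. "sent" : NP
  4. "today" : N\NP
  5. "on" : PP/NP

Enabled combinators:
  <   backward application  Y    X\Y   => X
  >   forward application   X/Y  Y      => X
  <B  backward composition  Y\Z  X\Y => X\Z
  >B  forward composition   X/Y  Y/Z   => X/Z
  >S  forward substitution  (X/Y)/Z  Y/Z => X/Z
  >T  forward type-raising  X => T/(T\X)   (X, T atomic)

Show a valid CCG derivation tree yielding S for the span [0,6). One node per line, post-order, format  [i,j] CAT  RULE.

[0,1] (S/(PP/NP))/NP  lex  "a"
[1,2] (NP/N)/S  lex  "often"
[2,3] S  lex  "slowly"
[1,3] NP/N  >  k=2
[3,4] NP  lex  "sent"
[3,4] N/(N\NP)  >T
[4,5] N\NP  lex  "today"
[3,5] N  >  k=4
[1,5] NP  >  k=3
[0,5] S/(PP/NP)  >  k=1
[5,6] PP/NP  lex  "on"
[0,6] S  >  k=5

[0,6] S   >
  [0,5] S/(PP/NP)   >
    [0,1] "a" : (S/(PP/NP))/NP
    [1,5] NP   >
      [1,3] NP/N   >
        [1,2] "often" : (NP/N)/S
        [2,3] "slowly" : S
      [3,5] N   >
        [3,4] N/(N\NP)   >T
          [3,4] "sent" : NP
        [4,5] "today" : N\NP
  [5,6] "on" : PP/NP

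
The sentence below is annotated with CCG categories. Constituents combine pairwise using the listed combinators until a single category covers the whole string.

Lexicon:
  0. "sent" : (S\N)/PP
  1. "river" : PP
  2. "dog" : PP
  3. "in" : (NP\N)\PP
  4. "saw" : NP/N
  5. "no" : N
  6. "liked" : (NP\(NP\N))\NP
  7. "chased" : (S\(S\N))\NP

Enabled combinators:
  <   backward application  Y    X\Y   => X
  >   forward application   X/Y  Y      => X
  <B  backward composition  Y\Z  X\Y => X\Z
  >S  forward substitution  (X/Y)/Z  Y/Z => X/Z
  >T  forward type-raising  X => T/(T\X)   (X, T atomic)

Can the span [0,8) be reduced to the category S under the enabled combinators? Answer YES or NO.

YES

[0,8] S   <
  [0,2] S\N   >
    [0,1] "sent" : (S\N)/PP
    [1,2] "river" : PP
  [2,8] S\(S\N)   <
    [2,7] NP   <
      [2,4] NP\N   <
        [2,3] "dog" : PP
        [3,4] "in" : (NP\N)\PP
      [4,7] NP\(NP\N)   <
        [4,6] NP   >
          [4,5] "saw" : NP/N
          [5,6] "no" : N
        [6,7] "liked" : (NP\(NP\N))\NP
    [7,8] "chased" : (S\(S\N))\NP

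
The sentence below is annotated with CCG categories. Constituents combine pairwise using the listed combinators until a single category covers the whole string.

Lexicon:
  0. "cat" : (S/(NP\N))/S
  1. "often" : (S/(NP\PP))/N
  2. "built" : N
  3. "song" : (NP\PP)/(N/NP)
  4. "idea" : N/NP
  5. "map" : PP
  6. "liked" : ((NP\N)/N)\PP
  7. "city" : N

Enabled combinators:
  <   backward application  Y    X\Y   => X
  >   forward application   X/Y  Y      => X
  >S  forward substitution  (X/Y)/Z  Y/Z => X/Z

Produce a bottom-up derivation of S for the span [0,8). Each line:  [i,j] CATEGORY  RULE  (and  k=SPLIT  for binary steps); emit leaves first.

[0,8] S   >
  [0,5] S/(NP\N)   >
    [0,1] "cat" : (S/(NP\N))/S
    [1,5] S   >
      [1,3] S/(NP\PP)   >
        [1,2] "often" : (S/(NP\PP))/N
        [2,3] "built" : N
      [3,5] NP\PP   >
        [3,4] "song" : (NP\PP)/(N/NP)
        [4,5] "idea" : N/NP
  [5,8] NP\N   >
    [5,7] (NP\N)/N   <
      [5,6] "map" : PP
      [6,7] "liked" : ((NP\N)/N)\PP
    [7,8] "city" : N

[0,1] (S/(NP\N))/S  lex  "cat"
[1,2] (S/(NP\PP))/N  lex  "often"
[2,3] N  lex  "built"
[1,3] S/(NP\PP)  >  k=2
[3,4] (NP\PP)/(N/NP)  lex  "song"
[4,5] N/NP  lex  "idea"
[3,5] NP\PP  >  k=4
[1,5] S  >  k=3
[0,5] S/(NP\N)  >  k=1
[5,6] PP  lex  "map"
[6,7] ((NP\N)/N)\PP  lex  "liked"
[5,7] (NP\N)/N  <  k=6
[7,8] N  lex  "city"
[5,8] NP\N  >  k=7
[0,8] S  >  k=5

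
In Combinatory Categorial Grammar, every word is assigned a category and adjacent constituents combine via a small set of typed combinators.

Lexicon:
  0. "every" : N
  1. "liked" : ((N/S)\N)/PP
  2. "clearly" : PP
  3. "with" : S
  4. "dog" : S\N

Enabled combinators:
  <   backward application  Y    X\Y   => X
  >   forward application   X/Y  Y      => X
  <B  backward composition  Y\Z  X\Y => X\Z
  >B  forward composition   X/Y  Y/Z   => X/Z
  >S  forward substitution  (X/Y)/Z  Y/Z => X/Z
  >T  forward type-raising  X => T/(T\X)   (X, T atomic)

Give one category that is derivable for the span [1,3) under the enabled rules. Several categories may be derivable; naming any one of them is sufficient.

[0,5] S   <
  [0,4] N   >
    [0,3] N/S   <
      [0,1] "every" : N
      [1,3] (N/S)\N   >
        [1,2] "liked" : ((N/S)\N)/PP
        [2,3] "clearly" : PP
    [3,4] "with" : S
  [4,5] "dog" : S\N

(N/S)\N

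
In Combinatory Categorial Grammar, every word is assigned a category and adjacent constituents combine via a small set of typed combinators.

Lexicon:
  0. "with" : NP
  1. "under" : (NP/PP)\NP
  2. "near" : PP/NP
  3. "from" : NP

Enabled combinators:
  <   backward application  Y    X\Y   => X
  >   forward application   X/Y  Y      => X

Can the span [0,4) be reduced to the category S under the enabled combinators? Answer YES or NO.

NP (NP/PP)\NP PP/NP NP
CKY chart[0,4] = {NP}; S ∉ chart

NO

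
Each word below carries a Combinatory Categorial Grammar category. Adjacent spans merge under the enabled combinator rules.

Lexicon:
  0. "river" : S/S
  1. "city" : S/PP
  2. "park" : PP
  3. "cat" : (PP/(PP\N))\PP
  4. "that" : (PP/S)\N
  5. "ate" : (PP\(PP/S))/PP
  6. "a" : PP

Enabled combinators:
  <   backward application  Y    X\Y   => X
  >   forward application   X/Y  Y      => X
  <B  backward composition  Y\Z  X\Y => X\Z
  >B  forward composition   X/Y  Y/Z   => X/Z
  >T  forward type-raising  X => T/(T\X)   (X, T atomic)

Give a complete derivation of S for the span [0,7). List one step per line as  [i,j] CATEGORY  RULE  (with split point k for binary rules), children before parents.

[0,7] S   >
  [0,2] S/PP   >B
    [0,1] "river" : S/S
    [1,2] "city" : S/PP
  [2,7] PP   >
    [2,4] PP/(PP\N)   <
      [2,3] "park" : PP
      [3,4] "cat" : (PP/(PP\N))\PP
    [4,7] PP\N   <B
      [4,5] "that" : (PP/S)\N
      [5,7] PP\(PP/S)   >
        [5,6] "ate" : (PP\(PP/S))/PP
        [6,7] "a" : PP

[0,1] S/S  lex  "river"
[1,2] S/PP  lex  "city"
[0,2] S/PP  >B  k=1
[2,3] PP  lex  "park"
[3,4] (PP/(PP\N))\PP  lex  "cat"
[2,4] PP/(PP\N)  <  k=3
[4,5] (PP/S)\N  lex  "that"
[5,6] (PP\(PP/S))/PP  lex  "ate"
[6,7] PP  lex  "a"
[5,7] PP\(PP/S)  >  k=6
[4,7] PP\N  <B  k=5
[2,7] PP  >  k=4
[0,7] S  >  k=2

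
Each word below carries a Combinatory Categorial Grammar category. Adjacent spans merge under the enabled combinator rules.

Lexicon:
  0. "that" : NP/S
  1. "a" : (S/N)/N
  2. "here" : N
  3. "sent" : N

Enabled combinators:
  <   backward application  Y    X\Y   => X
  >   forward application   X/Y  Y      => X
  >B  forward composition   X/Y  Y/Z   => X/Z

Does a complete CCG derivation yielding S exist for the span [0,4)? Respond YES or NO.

NO

NP/S (S/N)/N N N
CKY chart[0,4] = {NP}; S ∉ chart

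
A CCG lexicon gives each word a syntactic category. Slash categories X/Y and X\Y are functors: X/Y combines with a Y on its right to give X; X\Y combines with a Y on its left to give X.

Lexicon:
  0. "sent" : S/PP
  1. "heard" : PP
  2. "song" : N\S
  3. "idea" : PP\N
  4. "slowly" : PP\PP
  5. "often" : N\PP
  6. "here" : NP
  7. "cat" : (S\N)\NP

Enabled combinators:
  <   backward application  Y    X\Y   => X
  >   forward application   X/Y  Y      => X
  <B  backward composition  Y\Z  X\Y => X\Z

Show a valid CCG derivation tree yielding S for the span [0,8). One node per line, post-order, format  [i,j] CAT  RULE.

[0,1] S/PP  lex  "sent"
[1,2] PP  lex  "heard"
[0,2] S  >  k=1
[2,3] N\S  lex  "song"
[3,4] PP\N  lex  "idea"
[2,4] PP\S  <B  k=3
[0,4] PP  <  k=2
[4,5] PP\PP  lex  "slowly"
[5,6] N\PP  lex  "often"
[6,7] NP  lex  "here"
[7,8] (S\N)\NP  lex  "cat"
[6,8] S\N  <  k=7
[5,8] S\PP  <B  k=6
[4,8] S\PP  <B  k=5
[0,8] S  <  k=4

[0,8] S   <
  [0,4] PP   <
    [0,2] S   >
      [0,1] "sent" : S/PP
      [1,2] "heard" : PP
    [2,4] PP\S   <B
      [2,3] "song" : N\S
      [3,4] "idea" : PP\N
  [4,8] S\PP   <B
    [4,5] "slowly" : PP\PP
    [5,8] S\PP   <B
      [5,6] "often" : N\PP
      [6,8] S\N   <
        [6,7] "here" : NP
        [7,8] "cat" : (S\N)\NP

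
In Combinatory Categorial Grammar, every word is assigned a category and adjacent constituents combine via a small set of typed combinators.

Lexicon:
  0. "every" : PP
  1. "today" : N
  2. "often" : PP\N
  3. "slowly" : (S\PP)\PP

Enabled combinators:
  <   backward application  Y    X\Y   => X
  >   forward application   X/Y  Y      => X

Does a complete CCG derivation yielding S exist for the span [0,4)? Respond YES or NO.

YES

[0,4] S   <
  [0,1] "every" : PP
  [1,4] S\PP   <
    [1,3] PP   <
      [1,2] "today" : N
      [2,3] "often" : PP\N
    [3,4] "slowly" : (S\PP)\PP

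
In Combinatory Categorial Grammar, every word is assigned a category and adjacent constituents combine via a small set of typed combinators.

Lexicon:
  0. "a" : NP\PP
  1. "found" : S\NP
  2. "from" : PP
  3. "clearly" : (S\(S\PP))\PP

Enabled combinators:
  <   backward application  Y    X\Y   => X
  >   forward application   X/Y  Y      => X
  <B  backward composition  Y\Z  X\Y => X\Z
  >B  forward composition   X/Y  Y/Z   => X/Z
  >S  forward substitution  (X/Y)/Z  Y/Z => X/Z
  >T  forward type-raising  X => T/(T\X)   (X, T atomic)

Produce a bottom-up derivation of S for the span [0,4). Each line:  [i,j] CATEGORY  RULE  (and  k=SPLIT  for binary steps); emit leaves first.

[0,4] S   <
  [0,2] S\PP   <B
    [0,1] "a" : NP\PP
    [1,2] "found" : S\NP
  [2,4] S\(S\PP)   <
    [2,3] "from" : PP
    [3,4] "clearly" : (S\(S\PP))\PP

[0,1] NP\PP  lex  "a"
[1,2] S\NP  lex  "found"
[0,2] S\PP  <B  k=1
[2,3] PP  lex  "from"
[3,4] (S\(S\PP))\PP  lex  "clearly"
[2,4] S\(S\PP)  <  k=3
[0,4] S  <  k=2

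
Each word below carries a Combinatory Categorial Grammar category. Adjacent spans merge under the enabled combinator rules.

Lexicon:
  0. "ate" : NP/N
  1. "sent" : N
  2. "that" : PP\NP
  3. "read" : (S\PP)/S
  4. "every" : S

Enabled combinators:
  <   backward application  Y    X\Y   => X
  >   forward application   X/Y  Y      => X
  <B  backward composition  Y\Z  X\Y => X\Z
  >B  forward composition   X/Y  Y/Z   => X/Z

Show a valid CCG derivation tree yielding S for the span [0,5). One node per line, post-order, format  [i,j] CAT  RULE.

[0,1] NP/N  lex  "ate"
[1,2] N  lex  "sent"
[0,2] NP  >  k=1
[2,3] PP\NP  lex  "that"
[3,4] (S\PP)/S  lex  "read"
[4,5] S  lex  "every"
[3,5] S\PP  >  k=4
[2,5] S\NP  <B  k=3
[0,5] S  <  k=2

[0,5] S   <
  [0,2] NP   >
    [0,1] "ate" : NP/N
    [1,2] "sent" : N
  [2,5] S\NP   <B
    [2,3] "that" : PP\NP
    [3,5] S\PP   >
      [3,4] "read" : (S\PP)/S
      [4,5] "every" : S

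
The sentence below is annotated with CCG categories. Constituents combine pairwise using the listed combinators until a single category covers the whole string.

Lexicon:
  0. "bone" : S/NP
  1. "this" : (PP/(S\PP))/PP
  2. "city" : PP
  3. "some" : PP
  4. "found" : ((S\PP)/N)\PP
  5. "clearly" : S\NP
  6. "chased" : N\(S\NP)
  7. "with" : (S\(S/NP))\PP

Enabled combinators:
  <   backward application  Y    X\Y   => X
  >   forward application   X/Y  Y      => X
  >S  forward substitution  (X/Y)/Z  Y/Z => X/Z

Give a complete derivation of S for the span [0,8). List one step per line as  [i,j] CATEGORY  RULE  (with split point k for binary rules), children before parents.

[0,1] S/NP  lex  "bone"
[1,2] (PP/(S\PP))/PP  lex  "this"
[2,3] PP  lex  "city"
[1,3] PP/(S\PP)  >  k=2
[3,4] PP  lex  "some"
[4,5] ((S\PP)/N)\PP  lex  "found"
[3,5] (S\PP)/N  <  k=4
[5,6] S\NP  lex  "clearly"
[6,7] N\(S\NP)  lex  "chased"
[5,7] N  <  k=6
[3,7] S\PP  >  k=5
[1,7] PP  >  k=3
[7,8] (S\(S/NP))\PP  lex  "with"
[1,8] S\(S/NP)  <  k=7
[0,8] S  <  k=1

[0,8] S   <
  [0,1] "bone" : S/NP
  [1,8] S\(S/NP)   <
    [1,7] PP   >
      [1,3] PP/(S\PP)   >
        [1,2] "this" : (PP/(S\PP))/PP
        [2,3] "city" : PP
      [3,7] S\PP   >
        [3,5] (S\PP)/N   <
          [3,4] "some" : PP
          [4,5] "found" : ((S\PP)/N)\PP
        [5,7] N   <
          [5,6] "clearly" : S\NP
          [6,7] "chased" : N\(S\NP)
    [7,8] "with" : (S\(S/NP))\PP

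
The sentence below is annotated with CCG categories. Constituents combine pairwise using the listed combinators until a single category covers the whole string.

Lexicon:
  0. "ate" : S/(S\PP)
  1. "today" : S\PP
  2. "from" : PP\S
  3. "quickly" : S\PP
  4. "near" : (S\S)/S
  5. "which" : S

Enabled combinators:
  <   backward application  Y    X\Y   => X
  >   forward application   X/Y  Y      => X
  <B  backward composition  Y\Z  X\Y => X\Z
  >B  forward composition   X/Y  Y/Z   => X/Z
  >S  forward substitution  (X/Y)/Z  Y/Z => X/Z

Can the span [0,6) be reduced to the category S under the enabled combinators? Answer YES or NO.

YES

[0,6] S   <
  [0,3] PP   <
    [0,2] S   >
      [0,1] "ate" : S/(S\PP)
      [1,2] "today" : S\PP
    [2,3] "from" : PP\S
  [3,6] S\PP   <B
    [3,4] "quickly" : S\PP
    [4,6] S\S   >
      [4,5] "near" : (S\S)/S
      [5,6] "which" : S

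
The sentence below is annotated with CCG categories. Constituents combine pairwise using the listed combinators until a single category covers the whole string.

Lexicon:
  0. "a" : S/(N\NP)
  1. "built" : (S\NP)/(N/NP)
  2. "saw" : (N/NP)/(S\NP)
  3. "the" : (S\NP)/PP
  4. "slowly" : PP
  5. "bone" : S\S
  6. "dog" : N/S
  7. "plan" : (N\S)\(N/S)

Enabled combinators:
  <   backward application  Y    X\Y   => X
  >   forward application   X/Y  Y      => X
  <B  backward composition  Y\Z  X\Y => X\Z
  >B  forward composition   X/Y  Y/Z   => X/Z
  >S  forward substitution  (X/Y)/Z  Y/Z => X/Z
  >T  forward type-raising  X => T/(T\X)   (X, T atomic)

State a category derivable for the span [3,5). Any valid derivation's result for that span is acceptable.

S\NP

[0,8] S   >
  [0,1] "a" : S/(N\NP)
  [1,8] N\NP   <B
    [1,5] S\NP   >
      [1,2] "built" : (S\NP)/(N/NP)
      [2,5] N/NP   >
        [2,3] "saw" : (N/NP)/(S\NP)
        [3,5] S\NP   >
          [3,4] "the" : (S\NP)/PP
          [4,5] "slowly" : PP
    [5,8] N\S   <B
      [5,6] "bone" : S\S
      [6,8] N\S   <
        [6,7] "dog" : N/S
        [7,8] "plan" : (N\S)\(N/S)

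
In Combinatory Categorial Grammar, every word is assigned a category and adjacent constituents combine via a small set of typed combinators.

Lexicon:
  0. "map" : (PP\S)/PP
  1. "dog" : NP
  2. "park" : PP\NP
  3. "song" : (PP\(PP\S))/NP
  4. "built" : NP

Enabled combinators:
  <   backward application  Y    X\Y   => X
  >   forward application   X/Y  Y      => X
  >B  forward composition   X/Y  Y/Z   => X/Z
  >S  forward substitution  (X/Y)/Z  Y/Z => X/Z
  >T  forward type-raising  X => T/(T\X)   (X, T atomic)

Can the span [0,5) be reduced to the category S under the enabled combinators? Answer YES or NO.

NO

(PP\S)/PP NP PP\NP (PP\(PP\S))/NP NP
CKY chart[0,5] = {N/(N\PP), NP/(NP\PP), PP, PP/(PP\PP), S/(S\PP)}; S ∉ chart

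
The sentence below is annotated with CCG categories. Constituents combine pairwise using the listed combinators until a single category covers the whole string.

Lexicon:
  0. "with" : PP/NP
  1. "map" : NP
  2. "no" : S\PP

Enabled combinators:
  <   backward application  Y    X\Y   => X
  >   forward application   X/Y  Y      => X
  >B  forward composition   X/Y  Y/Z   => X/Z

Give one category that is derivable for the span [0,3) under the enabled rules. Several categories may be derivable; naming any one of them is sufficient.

S

[0,3] S   <
  [0,2] PP   >
    [0,1] "with" : PP/NP
    [1,2] "map" : NP
  [2,3] "no" : S\PP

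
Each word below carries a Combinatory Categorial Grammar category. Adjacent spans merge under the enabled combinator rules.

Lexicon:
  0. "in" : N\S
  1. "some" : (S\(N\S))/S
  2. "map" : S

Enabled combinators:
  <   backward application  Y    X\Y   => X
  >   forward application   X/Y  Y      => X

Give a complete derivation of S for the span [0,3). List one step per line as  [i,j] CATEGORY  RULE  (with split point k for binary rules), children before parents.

[0,1] N\S  lex  "in"
[1,2] (S\(N\S))/S  lex  "some"
[2,3] S  lex  "map"
[1,3] S\(N\S)  >  k=2
[0,3] S  <  k=1

[0,3] S   <
  [0,1] "in" : N\S
  [1,3] S\(N\S)   >
    [1,2] "some" : (S\(N\S))/S
    [2,3] "map" : S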